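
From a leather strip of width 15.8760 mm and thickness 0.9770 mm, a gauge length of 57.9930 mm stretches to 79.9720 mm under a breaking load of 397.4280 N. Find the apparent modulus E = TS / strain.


TS = F / (w * t) = 397.4280 / (15.8760 * 0.9770) = 25.6226 N/mm^2
strain = (Lf - L0) / L0 = (79.9720 - 57.9930) / 57.9930 = 0.3790
E = TS / strain = 25.6226 / 0.3790 = 67.6068 N/mm^2


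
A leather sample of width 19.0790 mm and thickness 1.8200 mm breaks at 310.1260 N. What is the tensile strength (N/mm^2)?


Formula: TS = force / (width * thickness)
Substituting: TS = 310.1260 / (19.0790 * 1.8200)
Result: 8.9312 N/mm^2


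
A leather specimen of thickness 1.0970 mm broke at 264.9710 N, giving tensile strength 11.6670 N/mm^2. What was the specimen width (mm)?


Formula: w = F / (TS * t)
Substituting: w = 264.9710 / (11.6670 * 1.0970)
Result: 20.7030 mm


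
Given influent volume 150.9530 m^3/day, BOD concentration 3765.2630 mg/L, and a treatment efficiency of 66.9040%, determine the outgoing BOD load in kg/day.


Load_in = volume * conc / 1000 = 150.9530 * 3765.2630 / 1000 = 568.3777 kg/day
Removed = Load_in * eff / 100 = 568.3777 * 66.9040 / 100 = 380.2674 kg/day
Load_out = Load_in - Removed = 568.3777 - 380.2674 = 188.1103 kg/day


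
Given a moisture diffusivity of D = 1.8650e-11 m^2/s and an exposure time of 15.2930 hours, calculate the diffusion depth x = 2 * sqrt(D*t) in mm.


t = 15.2930 hr * 3600 = 55054.8000 s
D * t = 1.8650e-11 * 55054.8000 = 1.0268e-06
x = 2 * sqrt(D*t) = 2 * sqrt(1.0268e-06) = 0.0020266 m = 2.0266 mm


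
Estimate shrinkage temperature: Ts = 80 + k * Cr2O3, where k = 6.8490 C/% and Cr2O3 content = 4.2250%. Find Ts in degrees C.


Formula: Ts = 80 + k * Cr2O3
Substituting: Ts = 80 + 6.8490 * 4.2250
Result: 108.9370 C


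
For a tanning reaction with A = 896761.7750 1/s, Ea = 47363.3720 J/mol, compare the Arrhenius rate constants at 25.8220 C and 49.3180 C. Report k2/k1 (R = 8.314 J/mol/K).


T1 = 25.8220 + 273.15 = 298.9720 K; T2 = 49.3180 + 273.15 = 322.4680 K
k1 = A * exp(-Ea/(R*T1)) = 896761.7750 * exp(-47363.3720/(8.314*298.9720)) = 0.00475693 1/s
k2 = A * exp(-Ea/(R*T2)) = 896761.7750 * exp(-47363.3720/(8.314*322.4680)) = 0.0190675 1/s
k2/k1 = 0.0190675 / 0.00475693 = 4.0084


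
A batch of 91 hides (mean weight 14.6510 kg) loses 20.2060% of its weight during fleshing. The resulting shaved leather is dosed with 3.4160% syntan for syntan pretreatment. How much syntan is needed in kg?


Total_raw = N * avg_wt = 91 * 14.6510 = 1333.2410 kg
Substrate = Total_raw * (1 - loss/100) = 1333.2410 * (1 - 20.2060/100) = 1063.8463 kg
Syntan = Substrate * pct / 100 = 1063.8463 * 3.4160 / 100 = 36.3410 kg


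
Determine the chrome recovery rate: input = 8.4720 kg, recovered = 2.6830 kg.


Formula: Recovery = recovered / input * 100
Substituting: Recovery = 2.6830 / 8.4720 * 100
Result: 31.6690 %


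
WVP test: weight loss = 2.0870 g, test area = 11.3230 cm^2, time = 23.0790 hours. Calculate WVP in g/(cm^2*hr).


Formula: WVP = loss / (area * time)
Substituting: WVP = 2.0870 / (11.3230 * 23.0790)
Result: 0.00798627 g/(cm^2*hr)


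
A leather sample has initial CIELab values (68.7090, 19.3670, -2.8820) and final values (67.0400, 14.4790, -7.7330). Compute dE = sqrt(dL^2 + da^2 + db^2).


dL = -1.6690, da = -4.8880, db = -4.8510
dE = sqrt((-1.6690)^2 + (-4.8880)^2 + (-4.8510)^2) = 7.0859


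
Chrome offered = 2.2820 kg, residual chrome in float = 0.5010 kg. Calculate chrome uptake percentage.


Formula: Uptake = (offered - residual) / offered * 100
Substituting: Uptake = (2.2820 - 0.5010) / 2.2820 * 100
Result: 78.0456 %


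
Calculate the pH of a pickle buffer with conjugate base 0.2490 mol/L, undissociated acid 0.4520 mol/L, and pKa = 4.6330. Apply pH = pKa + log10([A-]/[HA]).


ratio = [A-] / [HA] = 0.2490 / 0.4520 = 0.5509
log10(ratio) = -0.2589
pH = pKa + log10(ratio) = 4.6330 - 0.2589 = 4.3741


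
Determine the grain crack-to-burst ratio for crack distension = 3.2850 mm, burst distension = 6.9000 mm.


Formula: Ratio = crack / burst
Substituting: Ratio = 3.2850 / 6.9000
Result: 0.4761


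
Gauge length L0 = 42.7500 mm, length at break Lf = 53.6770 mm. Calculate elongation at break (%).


Formula: Elongation = (Lf - L0) / L0 * 100
Substituting: Elongation = (53.6770 - 42.7500) / 42.7500 * 100
Result: 25.5602 %


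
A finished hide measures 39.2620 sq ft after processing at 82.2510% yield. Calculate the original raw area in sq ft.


Formula: raw = finished * 100 / yield
Substituting: raw = 39.2620 * 100 / 82.2510
Result: 47.7344 sq ft


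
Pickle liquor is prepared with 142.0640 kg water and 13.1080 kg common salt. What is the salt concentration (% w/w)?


Formula: Conc = salt / (water + salt) * 100
Substituting: Conc = 13.1080 / (142.0640 + 13.1080) * 100
Result: 8.4474 %


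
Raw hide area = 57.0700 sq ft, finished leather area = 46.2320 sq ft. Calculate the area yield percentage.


Formula: Yield = finished / raw * 100
Substituting: Yield = 46.2320 / 57.0700 * 100
Result: 81.0093 %


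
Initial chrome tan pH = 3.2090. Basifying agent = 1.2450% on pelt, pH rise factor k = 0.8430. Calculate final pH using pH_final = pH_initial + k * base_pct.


Formula: pH_final = pH_initial + k * base_pct
Substituting: pH_final = 3.2090 + 0.8430 * 1.2450
Result: 4.2585


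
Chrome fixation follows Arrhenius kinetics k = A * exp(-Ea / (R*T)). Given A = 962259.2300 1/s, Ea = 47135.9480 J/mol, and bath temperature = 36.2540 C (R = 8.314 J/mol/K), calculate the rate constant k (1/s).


T_K = T_C + 273.15 = 36.2540 + 273.15 = 309.4040 K
exponent = -Ea / (R * T_K) = -47135.9480 / (8.314 * 309.4040) = -18.3238
k = A * exp(exponent) = 962259.2300 * exp(-18.3238) = 0.0106011 1/s


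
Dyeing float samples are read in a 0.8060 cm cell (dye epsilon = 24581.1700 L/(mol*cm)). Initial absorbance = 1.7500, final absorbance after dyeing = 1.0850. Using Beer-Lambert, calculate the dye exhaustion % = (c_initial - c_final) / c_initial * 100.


c_initial = A_i / (epsilon * l) = 1.7500 / (24581.1700 * 0.8060) = 8.8328e-05 mol/L
c_final = A_f / (epsilon * l) = 1.0850 / (24581.1700 * 0.8060) = 5.4764e-05 mol/L
Exhaustion = (c_initial - c_final) / c_initial * 100 = (8.8328e-05 - 5.4764e-05) / 8.8328e-05 * 100 = 38.0000 %


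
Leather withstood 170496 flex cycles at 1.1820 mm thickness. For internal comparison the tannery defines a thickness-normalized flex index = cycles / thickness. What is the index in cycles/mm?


Formula: Index = cycles / thickness
Substituting: Index = 170496 / 1.1820
Result: 144243.6548 cycles/mm


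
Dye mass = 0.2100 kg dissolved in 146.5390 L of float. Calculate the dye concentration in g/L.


Formula: Conc = dye_mass(kg) / volume(L) * 1000
Substituting: Conc = 0.2100 / 146.5390 * 1000
Result: 1.4331 g/L


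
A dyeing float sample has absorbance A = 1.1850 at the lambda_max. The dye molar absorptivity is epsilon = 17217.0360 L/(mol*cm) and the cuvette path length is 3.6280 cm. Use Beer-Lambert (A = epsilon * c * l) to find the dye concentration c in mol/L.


Formula: c = A / (epsilon * l)
Substituting: c = 1.1850 / (17217.0360 * 3.6280)
Result: 1.8971e-05 mol/L


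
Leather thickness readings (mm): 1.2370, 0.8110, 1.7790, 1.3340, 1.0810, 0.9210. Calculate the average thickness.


Formula: Average = sum / n
Substituting: Average = 7.1630 / 6
Result: 1.1938 mm


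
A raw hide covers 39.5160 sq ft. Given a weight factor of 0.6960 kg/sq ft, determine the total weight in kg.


Formula: Weight = area * weight_per_sqft
Substituting: Weight = 39.5160 * 0.6960
Result: 27.5031 kg


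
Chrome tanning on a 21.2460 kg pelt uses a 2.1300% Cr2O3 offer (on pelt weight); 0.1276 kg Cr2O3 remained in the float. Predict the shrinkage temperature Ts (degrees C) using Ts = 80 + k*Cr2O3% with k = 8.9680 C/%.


Offered = pelt * offer_pct / 100 = 21.2460 * 2.1300 / 100 = 0.4525 kg
Uptake = offered - residual = 0.4525 - 0.1276 = 0.3249 kg
Cr2O3% on pelt = uptake / pelt * 100 = 0.3249 / 21.2460 * 100 = 1.5294 %
Ts = 80 + k * Cr2O3% = 80 + 8.9680 * 1.5294 = 93.7158 C


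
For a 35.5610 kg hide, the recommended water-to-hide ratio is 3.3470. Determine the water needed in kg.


Formula: Water = hide_weight * ratio
Substituting: Water = 35.5610 * 3.3470
Result: 119.0227 kg


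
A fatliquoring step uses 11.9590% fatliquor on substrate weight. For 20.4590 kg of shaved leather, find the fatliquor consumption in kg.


Formula: Fat = substrate * pct / 100
Substituting: Fat = 20.4590 * 11.9590 / 100
Result: 2.4467 kg


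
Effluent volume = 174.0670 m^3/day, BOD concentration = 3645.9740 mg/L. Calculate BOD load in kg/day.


Formula: BOD_load = volume * conc / 1000
Substituting: BOD_load = 174.0670 * 3645.9740 / 1000
Result: 634.6438 kg/day


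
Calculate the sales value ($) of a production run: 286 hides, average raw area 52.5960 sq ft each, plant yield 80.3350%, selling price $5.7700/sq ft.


Raw_total = N * avg_area = 286 * 52.5960 = 15042.4560 sq ft
Finished = Raw_total * yield / 100 = 15042.4560 * 80.3350 / 100 = 12084.3570 sq ft
Value = Finished * price = 12084.3570 * 5.7700 = 69726.7400 $


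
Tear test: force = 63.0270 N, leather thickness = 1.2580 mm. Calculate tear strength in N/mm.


Formula: Tear strength = force / thickness
Substituting: Tear strength = 63.0270 / 1.2580
Result: 50.1010 N/mm


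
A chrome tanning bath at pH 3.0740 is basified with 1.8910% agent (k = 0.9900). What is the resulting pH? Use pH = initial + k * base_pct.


Formula: pH_final = pH_initial + k * base_pct
Substituting: pH_final = 3.0740 + 0.9900 * 1.8910
Result: 4.9461


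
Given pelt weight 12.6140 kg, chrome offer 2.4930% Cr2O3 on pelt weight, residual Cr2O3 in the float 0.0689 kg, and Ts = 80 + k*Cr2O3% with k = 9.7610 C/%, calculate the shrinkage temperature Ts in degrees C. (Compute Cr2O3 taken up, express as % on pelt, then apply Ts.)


Offered = pelt * offer_pct / 100 = 12.6140 * 2.4930 / 100 = 0.3145 kg
Uptake = offered - residual = 0.3145 - 0.0689 = 0.2456 kg
Cr2O3% on pelt = uptake / pelt * 100 = 0.2456 / 12.6140 * 100 = 1.9468 %
Ts = 80 + k * Cr2O3% = 80 + 9.7610 * 1.9468 = 99.0025 C


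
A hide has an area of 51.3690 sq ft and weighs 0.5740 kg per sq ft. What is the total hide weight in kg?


Formula: Weight = area * weight_per_sqft
Substituting: Weight = 51.3690 * 0.5740
Result: 29.4858 kg


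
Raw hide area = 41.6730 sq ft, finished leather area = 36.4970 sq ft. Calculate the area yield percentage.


Formula: Yield = finished / raw * 100
Substituting: Yield = 36.4970 / 41.6730 * 100
Result: 87.5795 %


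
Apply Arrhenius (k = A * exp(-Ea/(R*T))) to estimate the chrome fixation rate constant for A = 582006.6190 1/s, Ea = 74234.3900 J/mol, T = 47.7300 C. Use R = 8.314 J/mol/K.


T_K = T_C + 273.15 = 47.7300 + 273.15 = 320.8800 K
exponent = -Ea / (R * T_K) = -74234.3900 / (8.314 * 320.8800) = -27.8261
k = A * exp(exponent) = 582006.6190 * exp(-27.8261) = 4.7885e-07 1/s


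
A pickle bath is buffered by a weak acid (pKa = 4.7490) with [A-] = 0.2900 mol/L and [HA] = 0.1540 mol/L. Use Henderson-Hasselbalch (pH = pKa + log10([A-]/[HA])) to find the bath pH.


ratio = [A-] / [HA] = 0.2900 / 0.1540 = 1.8831
log10(ratio) = 0.2749
pH = pKa + log10(ratio) = 4.7490 + 0.2749 = 5.0239


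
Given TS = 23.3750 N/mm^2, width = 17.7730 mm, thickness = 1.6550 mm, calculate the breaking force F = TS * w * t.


Formula: F = TS * w * t
Substituting: F = 23.3750 * 17.7730 * 1.6550
Result: 687.5596 N


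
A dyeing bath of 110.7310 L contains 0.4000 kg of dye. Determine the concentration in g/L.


Formula: Conc = dye_mass(kg) / volume(L) * 1000
Substituting: Conc = 0.4000 / 110.7310 * 1000
Result: 3.6124 g/L


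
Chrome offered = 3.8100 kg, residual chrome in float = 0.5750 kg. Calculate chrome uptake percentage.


Formula: Uptake = (offered - residual) / offered * 100
Substituting: Uptake = (3.8100 - 0.5750) / 3.8100 * 100
Result: 84.9081 %


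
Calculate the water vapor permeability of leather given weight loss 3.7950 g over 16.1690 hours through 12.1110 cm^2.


Formula: WVP = loss / (area * time)
Substituting: WVP = 3.7950 / (12.1110 * 16.1690)
Result: 0.0193798 g/(cm^2*hr)


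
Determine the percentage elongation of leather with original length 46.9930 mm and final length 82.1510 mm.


Formula: Elongation = (Lf - L0) / L0 * 100
Substituting: Elongation = (82.1510 - 46.9930) / 46.9930 * 100
Result: 74.8154 %


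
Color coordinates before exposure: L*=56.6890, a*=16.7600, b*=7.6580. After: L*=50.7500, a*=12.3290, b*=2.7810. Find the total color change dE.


dL = -5.9390, da = -4.4310, db = -4.8770
dE = sqrt((-5.9390)^2 + (-4.4310)^2 + (-4.8770)^2) = 8.8708


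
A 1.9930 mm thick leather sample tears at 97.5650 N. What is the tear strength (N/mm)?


Formula: Tear strength = force / thickness
Substituting: Tear strength = 97.5650 / 1.9930
Result: 48.9538 N/mm


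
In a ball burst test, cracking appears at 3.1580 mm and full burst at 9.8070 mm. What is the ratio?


Formula: Ratio = crack / burst
Substituting: Ratio = 3.1580 / 9.8070
Result: 0.3220


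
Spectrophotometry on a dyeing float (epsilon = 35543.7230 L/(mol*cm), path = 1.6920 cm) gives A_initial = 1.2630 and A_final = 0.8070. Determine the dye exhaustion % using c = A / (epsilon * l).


c_initial = A_i / (epsilon * l) = 1.2630 / (35543.7230 * 1.6920) = 2.1001e-05 mol/L
c_final = A_f / (epsilon * l) = 0.8070 / (35543.7230 * 1.6920) = 1.3419e-05 mol/L
Exhaustion = (c_initial - c_final) / c_initial * 100 = (2.1001e-05 - 1.3419e-05) / 2.1001e-05 * 100 = 36.1045 %


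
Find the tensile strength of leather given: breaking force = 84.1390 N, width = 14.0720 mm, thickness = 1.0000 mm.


Formula: TS = force / (width * thickness)
Substituting: TS = 84.1390 / (14.0720 * 1.0000)
Result: 5.9792 N/mm^2


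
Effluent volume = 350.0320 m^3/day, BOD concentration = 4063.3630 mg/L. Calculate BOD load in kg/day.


Formula: BOD_load = volume * conc / 1000
Substituting: BOD_load = 350.0320 * 4063.3630 / 1000
Result: 1422.3071 kg/day


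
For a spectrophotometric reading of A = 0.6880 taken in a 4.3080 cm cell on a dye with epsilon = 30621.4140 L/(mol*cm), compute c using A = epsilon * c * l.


Formula: c = A / (epsilon * l)
Substituting: c = 0.6880 / (30621.4140 * 4.3080)
Result: 5.2154e-06 mol/L


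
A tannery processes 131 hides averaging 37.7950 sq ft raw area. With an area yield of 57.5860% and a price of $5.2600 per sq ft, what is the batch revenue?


Raw_total = N * avg_area = 131 * 37.7950 = 4951.1450 sq ft
Finished = Raw_total * yield / 100 = 4951.1450 * 57.5860 / 100 = 2851.1664 sq ft
Value = Finished * price = 2851.1664 * 5.2600 = 14997.1351 $


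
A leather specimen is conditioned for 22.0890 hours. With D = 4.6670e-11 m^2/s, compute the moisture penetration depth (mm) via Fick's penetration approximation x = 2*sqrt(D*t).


t = 22.0890 hr * 3600 = 79520.4000 s
D * t = 4.6670e-11 * 79520.4000 = 3.7112e-06
x = 2 * sqrt(D*t) = 2 * sqrt(3.7112e-06) = 0.0038529 m = 3.8529 mm


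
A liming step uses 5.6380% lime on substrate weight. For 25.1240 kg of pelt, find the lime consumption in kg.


Formula: Lime = substrate * pct / 100
Substituting: Lime = 25.1240 * 5.6380 / 100
Result: 1.4165 kg


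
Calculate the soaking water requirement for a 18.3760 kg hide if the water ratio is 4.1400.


Formula: Water = hide_weight * ratio
Substituting: Water = 18.3760 * 4.1400
Result: 76.0766 kg


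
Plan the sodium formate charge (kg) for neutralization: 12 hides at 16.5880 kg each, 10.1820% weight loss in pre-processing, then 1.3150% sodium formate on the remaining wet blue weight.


Total_raw = N * avg_wt = 12 * 16.5880 = 199.0560 kg
Substrate = Total_raw * (1 - loss/100) = 199.0560 * (1 - 10.1820/100) = 178.7881 kg
Neutralizer = Substrate * pct / 100 = 178.7881 * 1.3150 / 100 = 2.3511 kg


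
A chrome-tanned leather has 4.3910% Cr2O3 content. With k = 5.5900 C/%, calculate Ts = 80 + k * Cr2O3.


Formula: Ts = 80 + k * Cr2O3
Substituting: Ts = 80 + 5.5900 * 4.3910
Result: 104.5457 C


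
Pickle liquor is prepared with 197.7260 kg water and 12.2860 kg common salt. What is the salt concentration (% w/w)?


Formula: Conc = salt / (water + salt) * 100
Substituting: Conc = 12.2860 / (197.7260 + 12.2860) * 100
Result: 5.8501 %


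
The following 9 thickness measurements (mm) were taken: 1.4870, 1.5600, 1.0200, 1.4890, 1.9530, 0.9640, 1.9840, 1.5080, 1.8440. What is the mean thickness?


Formula: Average = sum / n
Substituting: Average = 13.8090 / 9
Result: 1.5343 mm


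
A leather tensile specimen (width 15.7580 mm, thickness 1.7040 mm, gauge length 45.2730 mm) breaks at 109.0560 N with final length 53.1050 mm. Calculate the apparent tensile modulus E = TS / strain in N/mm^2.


TS = F / (w * t) = 109.0560 / (15.7580 * 1.7040) = 4.0614 N/mm^2
strain = (Lf - L0) / L0 = (53.1050 - 45.2730) / 45.2730 = 0.1730
E = TS / strain = 4.0614 / 0.1730 = 23.4772 N/mm^2


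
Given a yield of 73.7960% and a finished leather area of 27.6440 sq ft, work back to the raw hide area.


Formula: raw = finished * 100 / yield
Substituting: raw = 27.6440 * 100 / 73.7960
Result: 37.4600 sq ft


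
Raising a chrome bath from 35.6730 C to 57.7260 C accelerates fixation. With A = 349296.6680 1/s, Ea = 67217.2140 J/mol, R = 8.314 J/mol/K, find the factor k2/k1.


T1 = 35.6730 + 273.15 = 308.8230 K; T2 = 57.7260 + 273.15 = 330.8760 K
k1 = A * exp(-Ea/(R*T1)) = 349296.6680 * exp(-67217.2140/(8.314*308.8230)) = 1.4914e-06 1/s
k2 = A * exp(-Ea/(R*T2)) = 349296.6680 * exp(-67217.2140/(8.314*330.8760)) = 8.5385e-06 1/s
k2/k1 = 8.5385e-06 / 1.4914e-06 = 5.7252


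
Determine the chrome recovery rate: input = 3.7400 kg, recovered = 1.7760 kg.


Formula: Recovery = recovered / input * 100
Substituting: Recovery = 1.7760 / 3.7400 * 100
Result: 47.4866 %


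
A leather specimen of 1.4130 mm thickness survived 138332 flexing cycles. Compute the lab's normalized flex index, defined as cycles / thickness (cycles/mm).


Formula: Index = cycles / thickness
Substituting: Index = 138332 / 1.4130
Result: 97899.5046 cycles/mm


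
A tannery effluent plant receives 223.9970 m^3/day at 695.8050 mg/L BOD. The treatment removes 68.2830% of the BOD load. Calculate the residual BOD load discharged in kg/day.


Load_in = volume * conc / 1000 = 223.9970 * 695.8050 / 1000 = 155.8582 kg/day
Removed = Load_in * eff / 100 = 155.8582 * 68.2830 / 100 = 106.4247 kg/day
Load_out = Load_in - Removed = 155.8582 - 106.4247 = 49.4336 kg/day


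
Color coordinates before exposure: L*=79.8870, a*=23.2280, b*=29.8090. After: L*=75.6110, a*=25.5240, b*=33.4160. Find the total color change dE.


dL = -4.2760, da = 2.2960, db = 3.6070
dE = sqrt((-4.2760)^2 + 2.2960^2 + 3.6070^2) = 6.0470


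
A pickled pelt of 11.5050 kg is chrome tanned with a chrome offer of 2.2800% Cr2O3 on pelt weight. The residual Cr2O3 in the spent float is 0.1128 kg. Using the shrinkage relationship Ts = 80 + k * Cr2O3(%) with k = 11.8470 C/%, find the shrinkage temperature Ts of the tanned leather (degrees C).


Offered = pelt * offer_pct / 100 = 11.5050 * 2.2800 / 100 = 0.2623 kg
Uptake = offered - residual = 0.2623 - 0.1128 = 0.1495 kg
Cr2O3% on pelt = uptake / pelt * 100 = 0.1495 / 11.5050 * 100 = 1.2996 %
Ts = 80 + k * Cr2O3% = 80 + 11.8470 * 1.2996 = 95.3958 C


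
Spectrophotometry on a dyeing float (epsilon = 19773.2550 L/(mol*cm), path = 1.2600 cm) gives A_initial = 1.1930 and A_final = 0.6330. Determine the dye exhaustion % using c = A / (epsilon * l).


c_initial = A_i / (epsilon * l) = 1.1930 / (19773.2550 * 1.2600) = 4.7884e-05 mol/L
c_final = A_f / (epsilon * l) = 0.6330 / (19773.2550 * 1.2600) = 2.5407e-05 mol/L
Exhaustion = (c_initial - c_final) / c_initial * 100 = (4.7884e-05 - 2.5407e-05) / 4.7884e-05 * 100 = 46.9405 %


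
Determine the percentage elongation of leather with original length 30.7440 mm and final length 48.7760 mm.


Formula: Elongation = (Lf - L0) / L0 * 100
Substituting: Elongation = (48.7760 - 30.7440) / 30.7440 * 100
Result: 58.6521 %


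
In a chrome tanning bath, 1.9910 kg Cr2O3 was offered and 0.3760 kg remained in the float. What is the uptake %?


Formula: Uptake = (offered - residual) / offered * 100
Substituting: Uptake = (1.9910 - 0.3760) / 1.9910 * 100
Result: 81.1150 %


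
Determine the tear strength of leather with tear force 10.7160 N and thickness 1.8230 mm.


Formula: Tear strength = force / thickness
Substituting: Tear strength = 10.7160 / 1.8230
Result: 5.8782 N/mm


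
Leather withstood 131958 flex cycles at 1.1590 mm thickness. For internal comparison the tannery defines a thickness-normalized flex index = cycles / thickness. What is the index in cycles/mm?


Formula: Index = cycles / thickness
Substituting: Index = 131958 / 1.1590
Result: 113855.0475 cycles/mm


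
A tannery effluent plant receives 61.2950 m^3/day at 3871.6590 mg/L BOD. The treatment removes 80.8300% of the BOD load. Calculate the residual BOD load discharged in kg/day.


Load_in = volume * conc / 1000 = 61.2950 * 3871.6590 / 1000 = 237.3133 kg/day
Removed = Load_in * eff / 100 = 237.3133 * 80.8300 / 100 = 191.8204 kg/day
Load_out = Load_in - Removed = 237.3133 - 191.8204 = 45.4930 kg/day


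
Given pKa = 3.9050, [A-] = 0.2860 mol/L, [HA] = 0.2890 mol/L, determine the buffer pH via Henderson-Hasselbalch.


ratio = [A-] / [HA] = 0.2860 / 0.2890 = 0.9896
log10(ratio) = -0.00453181
pH = pKa + log10(ratio) = 3.9050 - 0.00453181 = 3.9005


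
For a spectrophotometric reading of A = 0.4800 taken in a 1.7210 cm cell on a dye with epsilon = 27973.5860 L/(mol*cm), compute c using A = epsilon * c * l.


Formula: c = A / (epsilon * l)
Substituting: c = 0.4800 / (27973.5860 * 1.7210)
Result: 9.9704e-06 mol/L


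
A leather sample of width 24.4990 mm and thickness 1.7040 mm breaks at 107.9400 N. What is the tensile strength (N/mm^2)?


Formula: TS = force / (width * thickness)
Substituting: TS = 107.9400 / (24.4990 * 1.7040)
Result: 2.5856 N/mm^2


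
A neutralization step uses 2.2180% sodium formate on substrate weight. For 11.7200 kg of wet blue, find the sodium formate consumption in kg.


Formula: Neutralizer = substrate * pct / 100
Substituting: Neutralizer = 11.7200 * 2.2180 / 100
Result: 0.2599 kg


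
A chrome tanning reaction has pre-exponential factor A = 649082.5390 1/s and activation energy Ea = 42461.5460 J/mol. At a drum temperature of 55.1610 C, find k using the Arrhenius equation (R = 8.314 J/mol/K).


T_K = T_C + 273.15 = 55.1610 + 273.15 = 328.3110 K
exponent = -Ea / (R * T_K) = -42461.5460 / (8.314 * 328.3110) = -15.5561
k = A * exp(exponent) = 649082.5390 * exp(-15.5561) = 0.1139 1/s


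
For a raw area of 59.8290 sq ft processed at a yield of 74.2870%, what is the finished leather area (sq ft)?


Formula: finished = raw * yield / 100
Substituting: finished = 59.8290 * 74.2870 / 100
Result: 44.4452 sq ft


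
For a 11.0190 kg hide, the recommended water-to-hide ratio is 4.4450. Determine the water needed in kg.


Formula: Water = hide_weight * ratio
Substituting: Water = 11.0190 * 4.4450
Result: 48.9795 kg


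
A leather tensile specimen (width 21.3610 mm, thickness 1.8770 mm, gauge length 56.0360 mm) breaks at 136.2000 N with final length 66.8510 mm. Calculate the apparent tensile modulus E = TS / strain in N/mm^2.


TS = F / (w * t) = 136.2000 / (21.3610 * 1.8770) = 3.3970 N/mm^2
strain = (Lf - L0) / L0 = (66.8510 - 56.0360) / 56.0360 = 0.1930
E = TS / strain = 3.3970 / 0.1930 = 17.6008 N/mm^2


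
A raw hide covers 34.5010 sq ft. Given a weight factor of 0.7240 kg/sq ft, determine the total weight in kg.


Formula: Weight = area * weight_per_sqft
Substituting: Weight = 34.5010 * 0.7240
Result: 24.9787 kg


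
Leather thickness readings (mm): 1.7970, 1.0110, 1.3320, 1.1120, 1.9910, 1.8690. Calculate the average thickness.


Formula: Average = sum / n
Substituting: Average = 9.1120 / 6
Result: 1.5187 mm


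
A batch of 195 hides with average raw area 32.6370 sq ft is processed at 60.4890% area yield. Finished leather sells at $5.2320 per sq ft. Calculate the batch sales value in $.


Raw_total = N * avg_area = 195 * 32.6370 = 6364.2150 sq ft
Finished = Raw_total * yield / 100 = 6364.2150 * 60.4890 / 100 = 3849.6500 sq ft
Value = Finished * price = 3849.6500 * 5.2320 = 20141.3689 $


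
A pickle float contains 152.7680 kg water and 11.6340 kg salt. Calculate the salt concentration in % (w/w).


Formula: Conc = salt / (water + salt) * 100
Substituting: Conc = 11.6340 / (152.7680 + 11.6340) * 100
Result: 7.0766 %


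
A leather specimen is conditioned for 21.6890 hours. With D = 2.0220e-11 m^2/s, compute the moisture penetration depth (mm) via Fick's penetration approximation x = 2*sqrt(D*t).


t = 21.6890 hr * 3600 = 78080.4000 s
D * t = 2.0220e-11 * 78080.4000 = 1.5788e-06
x = 2 * sqrt(D*t) = 2 * sqrt(1.5788e-06) = 0.00251299 m = 2.5130 mm


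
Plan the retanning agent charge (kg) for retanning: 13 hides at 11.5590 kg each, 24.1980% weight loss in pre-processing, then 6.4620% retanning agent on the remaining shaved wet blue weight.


Total_raw = N * avg_wt = 13 * 11.5590 = 150.2670 kg
Substrate = Total_raw * (1 - loss/100) = 150.2670 * (1 - 24.1980/100) = 113.9054 kg
Retan = Substrate * pct / 100 = 113.9054 * 6.4620 / 100 = 7.3606 kg


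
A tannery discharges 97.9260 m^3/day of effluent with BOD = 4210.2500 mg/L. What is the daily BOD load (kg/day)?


Formula: BOD_load = volume * conc / 1000
Substituting: BOD_load = 97.9260 * 4210.2500 / 1000
Result: 412.2929 kg/day


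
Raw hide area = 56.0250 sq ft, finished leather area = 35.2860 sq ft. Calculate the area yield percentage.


Formula: Yield = finished / raw * 100
Substituting: Yield = 35.2860 / 56.0250 * 100
Result: 62.9826 %


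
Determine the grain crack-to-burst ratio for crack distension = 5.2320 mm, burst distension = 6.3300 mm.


Formula: Ratio = crack / burst
Substituting: Ratio = 5.2320 / 6.3300
Result: 0.8265


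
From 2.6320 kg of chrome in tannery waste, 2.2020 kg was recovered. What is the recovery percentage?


Formula: Recovery = recovered / input * 100
Substituting: Recovery = 2.2020 / 2.6320 * 100
Result: 83.6626 %


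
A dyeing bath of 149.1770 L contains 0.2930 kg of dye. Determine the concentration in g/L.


Formula: Conc = dye_mass(kg) / volume(L) * 1000
Substituting: Conc = 0.2930 / 149.1770 * 1000
Result: 1.9641 g/L


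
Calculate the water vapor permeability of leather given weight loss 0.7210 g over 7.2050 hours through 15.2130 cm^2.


Formula: WVP = loss / (area * time)
Substituting: WVP = 0.7210 / (15.2130 * 7.2050)
Result: 0.00657789 g/(cm^2*hr)


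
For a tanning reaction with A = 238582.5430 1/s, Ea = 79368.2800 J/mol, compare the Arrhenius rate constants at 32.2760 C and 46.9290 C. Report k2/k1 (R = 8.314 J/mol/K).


T1 = 32.2760 + 273.15 = 305.4260 K; T2 = 46.9290 + 273.15 = 320.0790 K
k1 = A * exp(-Ea/(R*T1)) = 238582.5430 * exp(-79368.2800/(8.314*305.4260)) = 6.3593e-09 1/s
k2 = A * exp(-Ea/(R*T2)) = 238582.5430 * exp(-79368.2800/(8.314*320.0790)) = 2.6597e-08 1/s
k2/k1 = 2.6597e-08 / 6.3593e-09 = 4.1823


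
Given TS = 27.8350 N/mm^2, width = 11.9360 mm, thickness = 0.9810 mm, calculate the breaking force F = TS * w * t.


Formula: F = TS * w * t
Substituting: F = 27.8350 * 11.9360 * 0.9810
Result: 325.9260 N


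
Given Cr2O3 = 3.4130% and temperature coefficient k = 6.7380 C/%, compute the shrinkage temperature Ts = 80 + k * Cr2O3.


Formula: Ts = 80 + k * Cr2O3
Substituting: Ts = 80 + 6.7380 * 3.4130
Result: 102.9968 C


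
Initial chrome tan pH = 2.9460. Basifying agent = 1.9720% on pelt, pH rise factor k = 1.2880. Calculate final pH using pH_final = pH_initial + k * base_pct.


Formula: pH_final = pH_initial + k * base_pct
Substituting: pH_final = 2.9460 + 1.2880 * 1.9720
Result: 5.4859


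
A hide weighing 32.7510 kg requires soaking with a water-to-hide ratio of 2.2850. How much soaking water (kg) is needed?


Formula: Water = hide_weight * ratio
Substituting: Water = 32.7510 * 2.2850
Result: 74.8360 kg


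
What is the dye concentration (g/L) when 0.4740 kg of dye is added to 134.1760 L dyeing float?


Formula: Conc = dye_mass(kg) / volume(L) * 1000
Substituting: Conc = 0.4740 / 134.1760 * 1000
Result: 3.5327 g/L


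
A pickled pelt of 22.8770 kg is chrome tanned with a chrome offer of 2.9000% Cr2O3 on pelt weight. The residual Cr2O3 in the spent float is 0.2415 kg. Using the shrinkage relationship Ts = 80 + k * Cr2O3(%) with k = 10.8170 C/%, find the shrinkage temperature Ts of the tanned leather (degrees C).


Offered = pelt * offer_pct / 100 = 22.8770 * 2.9000 / 100 = 0.6634 kg
Uptake = offered - residual = 0.6634 - 0.2415 = 0.4219 kg
Cr2O3% on pelt = uptake / pelt * 100 = 0.4219 / 22.8770 * 100 = 1.8444 %
Ts = 80 + k * Cr2O3% = 80 + 10.8170 * 1.8444 = 99.9504 C


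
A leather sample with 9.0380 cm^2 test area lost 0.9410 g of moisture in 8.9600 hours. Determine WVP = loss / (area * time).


Formula: WVP = loss / (area * time)
Substituting: WVP = 0.9410 / (9.0380 * 8.9600)
Result: 0.0116201 g/(cm^2*hr)


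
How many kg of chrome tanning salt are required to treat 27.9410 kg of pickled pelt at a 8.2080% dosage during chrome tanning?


Formula: Chrome = substrate * pct / 100
Substituting: Chrome = 27.9410 * 8.2080 / 100
Result: 2.2934 kg


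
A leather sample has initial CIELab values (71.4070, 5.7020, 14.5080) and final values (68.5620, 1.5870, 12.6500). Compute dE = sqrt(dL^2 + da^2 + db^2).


dL = -2.8450, da = -4.1150, db = -1.8580
dE = sqrt((-2.8450)^2 + (-4.1150)^2 + (-1.8580)^2) = 5.3366


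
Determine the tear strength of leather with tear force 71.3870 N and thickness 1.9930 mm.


Formula: Tear strength = force / thickness
Substituting: Tear strength = 71.3870 / 1.9930
Result: 35.8189 N/mm


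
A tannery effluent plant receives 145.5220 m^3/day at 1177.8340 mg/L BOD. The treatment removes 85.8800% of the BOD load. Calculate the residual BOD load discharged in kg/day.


Load_in = volume * conc / 1000 = 145.5220 * 1177.8340 / 1000 = 171.4008 kg/day
Removed = Load_in * eff / 100 = 171.4008 * 85.8800 / 100 = 147.1990 kg/day
Load_out = Load_in - Removed = 171.4008 - 147.1990 = 24.2018 kg/day


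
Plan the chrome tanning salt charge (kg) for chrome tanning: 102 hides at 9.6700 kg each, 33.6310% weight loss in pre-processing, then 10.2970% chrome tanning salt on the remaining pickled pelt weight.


Total_raw = N * avg_wt = 102 * 9.6700 = 986.3400 kg
Substrate = Total_raw * (1 - loss/100) = 986.3400 * (1 - 33.6310/100) = 654.6240 kg
Chrome = Substrate * pct / 100 = 654.6240 * 10.2970 / 100 = 67.4066 kg


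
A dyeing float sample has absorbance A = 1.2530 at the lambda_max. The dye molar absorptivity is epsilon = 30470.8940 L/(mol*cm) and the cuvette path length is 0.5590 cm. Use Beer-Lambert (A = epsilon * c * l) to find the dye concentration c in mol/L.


Formula: c = A / (epsilon * l)
Substituting: c = 1.2530 / (30470.8940 * 0.5590)
Result: 7.3562e-05 mol/L


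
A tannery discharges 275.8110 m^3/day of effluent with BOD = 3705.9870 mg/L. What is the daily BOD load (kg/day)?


Formula: BOD_load = volume * conc / 1000
Substituting: BOD_load = 275.8110 * 3705.9870 / 1000
Result: 1022.1520 kg/day


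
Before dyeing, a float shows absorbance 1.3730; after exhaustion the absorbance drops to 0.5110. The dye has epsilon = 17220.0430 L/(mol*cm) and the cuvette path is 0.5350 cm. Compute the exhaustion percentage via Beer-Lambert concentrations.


c_initial = A_i / (epsilon * l) = 1.3730 / (17220.0430 * 0.5350) = 1.4903e-04 mol/L
c_final = A_f / (epsilon * l) = 0.5110 / (17220.0430 * 0.5350) = 5.5467e-05 mol/L
Exhaustion = (c_initial - c_final) / c_initial * 100 = (1.4903e-04 - 5.5467e-05) / 1.4903e-04 * 100 = 62.7822 %


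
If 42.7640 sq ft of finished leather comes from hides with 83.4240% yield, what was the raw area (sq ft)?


Formula: raw = finished * 100 / yield
Substituting: raw = 42.7640 * 100 / 83.4240
Result: 51.2610 sq ft


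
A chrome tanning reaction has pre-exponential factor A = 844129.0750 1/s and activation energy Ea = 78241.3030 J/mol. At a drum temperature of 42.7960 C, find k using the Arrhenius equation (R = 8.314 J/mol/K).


T_K = T_C + 273.15 = 42.7960 + 273.15 = 315.9460 K
exponent = -Ea / (R * T_K) = -78241.3030 / (8.314 * 315.9460) = -29.7861
k = A * exp(exponent) = 844129.0750 * exp(-29.7861) = 9.7833e-08 1/s


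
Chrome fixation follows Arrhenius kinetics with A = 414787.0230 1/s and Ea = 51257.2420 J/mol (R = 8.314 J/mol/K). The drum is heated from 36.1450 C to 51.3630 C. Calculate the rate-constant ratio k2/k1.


T1 = 36.1450 + 273.15 = 309.2950 K; T2 = 51.3630 + 273.15 = 324.5130 K
k1 = A * exp(-Ea/(R*T1)) = 414787.0230 * exp(-51257.2420/(8.314*309.2950)) = 9.1420e-04 1/s
k2 = A * exp(-Ea/(R*T2)) = 414787.0230 * exp(-51257.2420/(8.314*324.5130)) = 0.00232809 1/s
k2/k1 = 0.00232809 / 9.1420e-04 = 2.5466


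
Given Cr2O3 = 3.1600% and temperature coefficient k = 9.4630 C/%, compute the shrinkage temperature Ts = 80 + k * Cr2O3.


Formula: Ts = 80 + k * Cr2O3
Substituting: Ts = 80 + 9.4630 * 3.1600
Result: 109.9031 C


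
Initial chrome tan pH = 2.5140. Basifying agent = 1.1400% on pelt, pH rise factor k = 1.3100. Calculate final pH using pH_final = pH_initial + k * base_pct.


Formula: pH_final = pH_initial + k * base_pct
Substituting: pH_final = 2.5140 + 1.3100 * 1.1400
Result: 4.0074


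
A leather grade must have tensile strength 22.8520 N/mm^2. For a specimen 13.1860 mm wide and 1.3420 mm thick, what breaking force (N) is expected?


Formula: F = TS * w * t
Substituting: F = 22.8520 * 13.1860 * 1.3420
Result: 404.3801 N


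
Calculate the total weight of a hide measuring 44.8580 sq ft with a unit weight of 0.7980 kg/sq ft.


Formula: Weight = area * weight_per_sqft
Substituting: Weight = 44.8580 * 0.7980
Result: 35.7967 kg


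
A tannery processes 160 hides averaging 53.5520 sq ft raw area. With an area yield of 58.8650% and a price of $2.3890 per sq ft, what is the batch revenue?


Raw_total = N * avg_area = 160 * 53.5520 = 8568.3200 sq ft
Finished = Raw_total * yield / 100 = 8568.3200 * 58.8650 / 100 = 5043.7416 sq ft
Value = Finished * price = 5043.7416 * 2.3890 = 12049.4986 $


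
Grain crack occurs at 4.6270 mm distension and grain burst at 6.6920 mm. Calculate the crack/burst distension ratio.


Formula: Ratio = crack / burst
Substituting: Ratio = 4.6270 / 6.6920
Result: 0.6914


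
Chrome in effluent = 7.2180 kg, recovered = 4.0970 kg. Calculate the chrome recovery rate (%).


Formula: Recovery = recovered / input * 100
Substituting: Recovery = 4.0970 / 7.2180 * 100
Result: 56.7609 %


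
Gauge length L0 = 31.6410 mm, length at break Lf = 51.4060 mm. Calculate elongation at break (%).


Formula: Elongation = (Lf - L0) / L0 * 100
Substituting: Elongation = (51.4060 - 31.6410) / 31.6410 * 100
Result: 62.4664 %


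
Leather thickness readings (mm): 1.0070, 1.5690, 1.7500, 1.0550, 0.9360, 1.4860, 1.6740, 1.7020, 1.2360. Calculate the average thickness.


Formula: Average = sum / n
Substituting: Average = 12.4150 / 9
Result: 1.3794 mm


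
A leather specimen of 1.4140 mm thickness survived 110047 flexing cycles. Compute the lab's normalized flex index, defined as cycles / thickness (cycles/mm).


Formula: Index = cycles / thickness
Substituting: Index = 110047 / 1.4140
Result: 77826.7327 cycles/mm


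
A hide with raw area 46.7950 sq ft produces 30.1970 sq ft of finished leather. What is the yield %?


Formula: Yield = finished / raw * 100
Substituting: Yield = 30.1970 / 46.7950 * 100
Result: 64.5304 %


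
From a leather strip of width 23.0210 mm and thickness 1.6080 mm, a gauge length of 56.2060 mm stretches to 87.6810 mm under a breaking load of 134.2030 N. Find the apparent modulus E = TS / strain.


TS = F / (w * t) = 134.2030 / (23.0210 * 1.6080) = 3.6254 N/mm^2
strain = (Lf - L0) / L0 = (87.6810 - 56.2060) / 56.2060 = 0.5600
E = TS / strain = 3.6254 / 0.5600 = 6.4739 N/mm^2


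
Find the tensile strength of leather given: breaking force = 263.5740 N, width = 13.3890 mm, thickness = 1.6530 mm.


Formula: TS = force / (width * thickness)
Substituting: TS = 263.5740 / (13.3890 * 1.6530)
Result: 11.9092 N/mm^2


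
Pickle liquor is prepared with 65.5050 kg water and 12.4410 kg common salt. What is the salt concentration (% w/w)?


Formula: Conc = salt / (water + salt) * 100
Substituting: Conc = 12.4410 / (65.5050 + 12.4410) * 100
Result: 15.9610 %


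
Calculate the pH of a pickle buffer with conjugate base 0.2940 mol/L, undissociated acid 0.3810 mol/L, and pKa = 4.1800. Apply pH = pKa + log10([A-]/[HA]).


ratio = [A-] / [HA] = 0.2940 / 0.3810 = 0.7717
log10(ratio) = -0.1126
pH = pKa + log10(ratio) = 4.1800 - 0.1126 = 4.0674


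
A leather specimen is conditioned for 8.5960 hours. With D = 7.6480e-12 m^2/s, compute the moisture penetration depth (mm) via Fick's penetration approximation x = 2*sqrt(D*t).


t = 8.5960 hr * 3600 = 30945.6000 s
D * t = 7.6480e-12 * 30945.6000 = 2.3667e-07
x = 2 * sqrt(D*t) = 2 * sqrt(2.3667e-07) = 9.7298e-04 m = 0.9730 mm


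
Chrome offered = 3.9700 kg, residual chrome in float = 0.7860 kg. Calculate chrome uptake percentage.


Formula: Uptake = (offered - residual) / offered * 100
Substituting: Uptake = (3.9700 - 0.7860) / 3.9700 * 100
Result: 80.2015 %


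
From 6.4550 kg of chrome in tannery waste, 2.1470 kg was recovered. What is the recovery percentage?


Formula: Recovery = recovered / input * 100
Substituting: Recovery = 2.1470 / 6.4550 * 100
Result: 33.2610 %


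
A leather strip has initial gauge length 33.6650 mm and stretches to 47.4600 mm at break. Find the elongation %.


Formula: Elongation = (Lf - L0) / L0 * 100
Substituting: Elongation = (47.4600 - 33.6650) / 33.6650 * 100
Result: 40.9773 %


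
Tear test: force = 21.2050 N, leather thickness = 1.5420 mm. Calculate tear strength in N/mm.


Formula: Tear strength = force / thickness
Substituting: Tear strength = 21.2050 / 1.5420
Result: 13.7516 N/mm


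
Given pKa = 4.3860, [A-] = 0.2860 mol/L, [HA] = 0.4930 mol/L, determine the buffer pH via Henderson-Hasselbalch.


ratio = [A-] / [HA] = 0.2860 / 0.4930 = 0.5801
log10(ratio) = -0.2365
pH = pKa + log10(ratio) = 4.3860 - 0.2365 = 4.1495


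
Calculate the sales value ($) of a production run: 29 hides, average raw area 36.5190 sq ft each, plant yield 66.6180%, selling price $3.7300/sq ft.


Raw_total = N * avg_area = 29 * 36.5190 = 1059.0510 sq ft
Finished = Raw_total * yield / 100 = 1059.0510 * 66.6180 / 100 = 705.5186 sq ft
Value = Finished * price = 705.5186 * 3.7300 = 2631.5844 $


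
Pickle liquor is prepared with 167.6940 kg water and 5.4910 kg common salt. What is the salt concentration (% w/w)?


Formula: Conc = salt / (water + salt) * 100
Substituting: Conc = 5.4910 / (167.6940 + 5.4910) * 100
Result: 3.1706 %


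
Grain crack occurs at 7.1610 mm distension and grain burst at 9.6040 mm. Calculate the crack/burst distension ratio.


Formula: Ratio = crack / burst
Substituting: Ratio = 7.1610 / 9.6040
Result: 0.7456


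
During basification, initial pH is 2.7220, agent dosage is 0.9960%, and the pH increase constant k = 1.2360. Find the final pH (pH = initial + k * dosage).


Formula: pH_final = pH_initial + k * base_pct
Substituting: pH_final = 2.7220 + 1.2360 * 0.9960
Result: 3.9531


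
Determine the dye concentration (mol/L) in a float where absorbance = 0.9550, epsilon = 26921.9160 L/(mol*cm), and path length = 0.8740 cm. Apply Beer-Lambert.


Formula: c = A / (epsilon * l)
Substituting: c = 0.9550 / (26921.9160 * 0.8740)
Result: 4.0587e-05 mol/L
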